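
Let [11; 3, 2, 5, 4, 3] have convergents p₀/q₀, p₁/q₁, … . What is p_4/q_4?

1795/159

Using pₖ = aₖpₖ₋₁ + pₖ₋₂, qₖ = aₖqₖ₋₁ + qₖ₋₂ (with p₋₁=1, p₋₂=0, q₋₁=0, q₋₂=1):
  k=0: a=11, p=11, q=1
  k=1: a=3, p=34, q=3
  k=2: a=2, p=79, q=7
  k=3: a=5, p=429, q=38
  k=4: a=4, p=1795, q=159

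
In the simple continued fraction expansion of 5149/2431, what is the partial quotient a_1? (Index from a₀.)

5149 = 2·2431 + 287   →  a_0 = 2
2431 = 8·287 + 135   →  a_1 = 8

8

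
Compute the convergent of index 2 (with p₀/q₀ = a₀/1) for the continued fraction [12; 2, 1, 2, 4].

37/3

Using pₖ = aₖpₖ₋₁ + pₖ₋₂, qₖ = aₖqₖ₋₁ + qₖ₋₂ (with p₋₁=1, p₋₂=0, q₋₁=0, q₋₂=1):
  k=0: a=12, p=12, q=1
  k=1: a=2, p=25, q=2
  k=2: a=1, p=37, q=3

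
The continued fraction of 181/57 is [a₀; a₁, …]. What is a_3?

181 = 3·57 + 10   →  a_0 = 3
57 = 5·10 + 7   →  a_1 = 5
10 = 1·7 + 3   →  a_2 = 1
7 = 2·3 + 1   →  a_3 = 2

2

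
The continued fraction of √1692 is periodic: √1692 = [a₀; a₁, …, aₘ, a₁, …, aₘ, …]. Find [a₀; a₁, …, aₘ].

a₀ = ⌊√1692⌋ = 41.
With m₀=0, d₀=1 and mₖ₊₁ = dₖaₖ − mₖ, dₖ₊₁ = (n − mₖ₊₁²)/dₖ, aₖ₊₁ = ⌊(a₀+mₖ₊₁)/dₖ₊₁⌋:
  k=1: m=41, d=11, a=7
  k=2: m=36, d=36, a=2
  k=3: m=36, d=11, a=7
  k=4: m=41, d=1, a=82
d=1 and a=2a₀=82 at k=4, so the next step gives (m, d) = (41, 11) again — its k=1 value — and the period has length 4.

[41; 7, 2, 7, 82]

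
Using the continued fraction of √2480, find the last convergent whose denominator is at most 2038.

√2480 = [49; 1, 3, 1, 98, …] (period length 4).
Convergents:
  p_0/q_0 = 49/1
  p_1/q_1 = 50/1
  p_2/q_2 = 199/4
  p_3/q_3 = 249/5
  p_4/q_4 = 24601/494
  p_5/q_5 = 24850/499
  p_6/q_6 = 99151/1991
  p_7/q_7 = 124001/2490
q_6 = 1991 ≤ 2038 < 2490 = q_7, so the answer is 99151/1991.

99151/1991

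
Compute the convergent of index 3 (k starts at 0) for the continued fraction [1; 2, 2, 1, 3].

10/7

Using pₖ = aₖpₖ₋₁ + pₖ₋₂, qₖ = aₖqₖ₋₁ + qₖ₋₂ (with p₋₁=1, p₋₂=0, q₋₁=0, q₋₂=1):
  k=0: a=1, p=1, q=1
  k=1: a=2, p=3, q=2
  k=2: a=2, p=7, q=5
  k=3: a=1, p=10, q=7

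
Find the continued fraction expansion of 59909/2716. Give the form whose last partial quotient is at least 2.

59909 = 22×2716 + 157
2716 = 17×157 + 47
157 = 3×47 + 16
47 = 2×16 + 15
16 = 1×15 + 1
15 = 15×1 + 0  (stop)
So 59909/2716 = [22; 17, 3, 2, 1, 15].

[22; 17, 3, 2, 1, 15]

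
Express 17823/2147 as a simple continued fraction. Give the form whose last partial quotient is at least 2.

17823 = 8*2147 + 647
2147 = 3*647 + 206
647 = 3*206 + 29
206 = 7*29 + 3
29 = 9*3 + 2
3 = 1*2 + 1
2 = 2*1 + 0  (stop)
So 17823/2147 = [8; 3, 3, 7, 9, 1, 2].

[8; 3, 3, 7, 9, 1, 2]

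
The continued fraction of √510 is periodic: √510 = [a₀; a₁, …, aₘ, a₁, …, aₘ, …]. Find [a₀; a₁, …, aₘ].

[22; 1, 1, 2, 1, 1, 44]

a₀ = ⌊√510⌋ = 22.
With m₀=0, d₀=1 and mₖ₊₁ = dₖaₖ − mₖ, dₖ₊₁ = (n − mₖ₊₁²)/dₖ, aₖ₊₁ = ⌊(a₀+mₖ₊₁)/dₖ₊₁⌋:
  k=1: m=22, d=26, a=1
  k=2: m=4, d=19, a=1
  k=3: m=15, d=15, a=2
  k=4: m=15, d=19, a=1
  k=5: m=4, d=26, a=1
  k=6: m=22, d=1, a=44
d=1 and a=2a₀=44 at k=6, so the next step gives (m, d) = (22, 26) again — its k=1 value — and the period has length 6.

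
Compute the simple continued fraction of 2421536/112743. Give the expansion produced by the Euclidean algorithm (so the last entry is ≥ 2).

[21; 2, 11, 17, 19, 15]

2421536 = 21*112743 + 53933
112743 = 2*53933 + 4877
53933 = 11*4877 + 286
4877 = 17*286 + 15
286 = 19*15 + 1
15 = 15*1 + 0  (stop)
So 2421536/112743 = [21; 2, 11, 17, 19, 15].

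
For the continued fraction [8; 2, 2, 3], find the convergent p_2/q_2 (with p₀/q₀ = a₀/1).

Using pₖ = aₖpₖ₋₁ + pₖ₋₂, qₖ = aₖqₖ₋₁ + qₖ₋₂ (with p₋₁=1, p₋₂=0, q₋₁=0, q₋₂=1):
  k=0: a=8, p=8, q=1
  k=1: a=2, p=17, q=2
  k=2: a=2, p=42, q=5

42/5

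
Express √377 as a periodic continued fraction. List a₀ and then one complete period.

a₀ = ⌊√377⌋ = 19.
With m₀=0, d₀=1 and mₖ₊₁ = dₖaₖ − mₖ, dₖ₊₁ = (n − mₖ₊₁²)/dₖ, aₖ₊₁ = ⌊(a₀+mₖ₊₁)/dₖ₊₁⌋:
  k=1: m=19, d=16, a=2
  k=2: m=13, d=13, a=2
  k=3: m=13, d=16, a=2
  k=4: m=19, d=1, a=38
d=1 and a=2a₀=38 at k=4, so the next step gives (m, d) = (19, 16) again — its k=1 value — and the period has length 4.

[19; 2, 2, 2, 38]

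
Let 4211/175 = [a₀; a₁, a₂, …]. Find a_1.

4211 = 24·175 + 11   →  a_0 = 24
175 = 15·11 + 10   →  a_1 = 15

15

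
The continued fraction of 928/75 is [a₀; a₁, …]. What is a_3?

2

928 = 12·75 + 28   →  a_0 = 12
75 = 2·28 + 19   →  a_1 = 2
28 = 1·19 + 9   →  a_2 = 1
19 = 2·9 + 1   →  a_3 = 2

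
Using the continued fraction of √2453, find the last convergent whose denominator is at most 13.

√2453 = [49; 1, 1, 8, 1, 1, 98, …] (period length 6).
Convergents:
  p_0/q_0 = 49/1
  p_1/q_1 = 50/1
  p_2/q_2 = 99/2
  p_3/q_3 = 842/17
q_2 = 2 ≤ 13 < 17 = q_3, so the answer is 99/2.

99/2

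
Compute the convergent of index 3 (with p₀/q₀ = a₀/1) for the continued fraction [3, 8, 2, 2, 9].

131/42

Using pₖ = aₖpₖ₋₁ + pₖ₋₂, qₖ = aₖqₖ₋₁ + qₖ₋₂ (with p₋₁=1, p₋₂=0, q₋₁=0, q₋₂=1):
  k=0: a=3, p=3, q=1
  k=1: a=8, p=25, q=8
  k=2: a=2, p=53, q=17
  k=3: a=2, p=131, q=42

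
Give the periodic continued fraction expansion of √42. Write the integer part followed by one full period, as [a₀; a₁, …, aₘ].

[6; 2, 12]

a₀ = ⌊√42⌋ = 6.
With m₀=0, d₀=1 and mₖ₊₁ = dₖaₖ − mₖ, dₖ₊₁ = (n − mₖ₊₁²)/dₖ, aₖ₊₁ = ⌊(a₀+mₖ₊₁)/dₖ₊₁⌋:
  k=1: m=6, d=6, a=2
  k=2: m=6, d=1, a=12
d=1 and a=2a₀=12 at k=2, so the next step gives (m, d) = (6, 6) again — its k=1 value — and the period has length 2.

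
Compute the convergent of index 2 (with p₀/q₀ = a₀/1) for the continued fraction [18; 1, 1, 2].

37/2

Using pₖ = aₖpₖ₋₁ + pₖ₋₂, qₖ = aₖqₖ₋₁ + qₖ₋₂ (with p₋₁=1, p₋₂=0, q₋₁=0, q₋₂=1):
  k=0: a=18, p=18, q=1
  k=1: a=1, p=19, q=1
  k=2: a=1, p=37, q=2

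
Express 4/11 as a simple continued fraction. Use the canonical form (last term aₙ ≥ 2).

4 = 0·11 + 4
11 = 2·4 + 3
4 = 1·3 + 1
3 = 3·1 + 0  (stop)
So 4/11 = [0; 2, 1, 3].

[0; 2, 1, 3]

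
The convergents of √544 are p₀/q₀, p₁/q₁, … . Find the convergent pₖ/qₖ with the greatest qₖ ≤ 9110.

√544 = [23; 3, 11, 3, 46, …] (period length 4).
Convergents:
  p_0/q_0 = 23/1
  p_1/q_1 = 70/3
  p_2/q_2 = 793/34
  p_3/q_3 = 2449/105
  p_4/q_4 = 113447/4864
  p_5/q_5 = 342790/14697
q_4 = 4864 ≤ 9110 < 14697 = q_5, so the answer is 113447/4864.

113447/4864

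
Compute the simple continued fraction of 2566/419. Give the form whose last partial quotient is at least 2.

[6; 8, 17, 3]

2566 = 6·419 + 52
419 = 8·52 + 3
52 = 17·3 + 1
3 = 3·1 + 0  (stop)
So 2566/419 = [6; 8, 17, 3].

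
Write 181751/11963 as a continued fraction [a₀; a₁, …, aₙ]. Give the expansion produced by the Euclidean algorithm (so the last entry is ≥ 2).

181751 = 15×11963 + 2306
11963 = 5×2306 + 433
2306 = 5×433 + 141
433 = 3×141 + 10
141 = 14×10 + 1
10 = 10×1 + 0  (stop)
So 181751/11963 = [15; 5, 5, 3, 14, 10].

[15; 5, 5, 3, 14, 10]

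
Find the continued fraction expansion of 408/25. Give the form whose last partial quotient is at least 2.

[16; 3, 8]

408 = 16×25 + 8
25 = 3×8 + 1
8 = 8×1 + 0  (stop)
So 408/25 = [16; 3, 8].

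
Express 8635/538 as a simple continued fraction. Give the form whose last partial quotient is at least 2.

8635 = 16*538 + 27
538 = 19*27 + 25
27 = 1*25 + 2
25 = 12*2 + 1
2 = 2*1 + 0  (stop)
So 8635/538 = [16; 19, 1, 12, 2].

[16; 19, 1, 12, 2]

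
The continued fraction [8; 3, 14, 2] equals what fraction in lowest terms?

741/89

Using pₖ = aₖpₖ₋₁ + pₖ₋₂ and qₖ = aₖqₖ₋₁ + qₖ₋₂:
  k=0: a=8, p=8, q=1
  k=1: a=3, p=25, q=3
  k=2: a=14, p=358, q=43
  k=3: a=2, p=741, q=89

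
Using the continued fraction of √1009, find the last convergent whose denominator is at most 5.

127/4

√1009 = [31; 1, 3, 3, 1, 62, …] (period length 5).
Convergents:
  p_0/q_0 = 31/1
  p_1/q_1 = 32/1
  p_2/q_2 = 127/4
  p_3/q_3 = 413/13
q_2 = 4 ≤ 5 < 13 = q_3, so the answer is 127/4.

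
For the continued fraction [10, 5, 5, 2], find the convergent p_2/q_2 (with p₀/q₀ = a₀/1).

265/26

Using pₖ = aₖpₖ₋₁ + pₖ₋₂, qₖ = aₖqₖ₋₁ + qₖ₋₂ (with p₋₁=1, p₋₂=0, q₋₁=0, q₋₂=1):
  k=0: a=10, p=10, q=1
  k=1: a=5, p=51, q=5
  k=2: a=5, p=265, q=26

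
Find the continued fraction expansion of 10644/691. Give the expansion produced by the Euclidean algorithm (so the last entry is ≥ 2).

[15; 2, 2, 10, 4, 3]

10644 = 15·691 + 279
691 = 2·279 + 133
279 = 2·133 + 13
133 = 10·13 + 3
13 = 4·3 + 1
3 = 3·1 + 0  (stop)
So 10644/691 = [15; 2, 2, 10, 4, 3].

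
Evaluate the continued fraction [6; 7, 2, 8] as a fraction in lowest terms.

Fold from the inside: start with 8/1.
  2 + 1/8 = 17/8
  7 + 8/17 = 127/17
  6 + 17/127 = 779/127

779/127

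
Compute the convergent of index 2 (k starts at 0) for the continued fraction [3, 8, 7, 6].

Using pₖ = aₖpₖ₋₁ + pₖ₋₂, qₖ = aₖqₖ₋₁ + qₖ₋₂ (with p₋₁=1, p₋₂=0, q₋₁=0, q₋₂=1):
  k=0: a=3, p=3, q=1
  k=1: a=8, p=25, q=8
  k=2: a=7, p=178, q=57

178/57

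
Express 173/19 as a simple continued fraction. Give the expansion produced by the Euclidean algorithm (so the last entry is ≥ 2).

[9; 9, 2]

173 = 9*19 + 2
19 = 9*2 + 1
2 = 2*1 + 0  (stop)
So 173/19 = [9; 9, 2].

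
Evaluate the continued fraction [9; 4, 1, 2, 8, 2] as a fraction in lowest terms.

2285/248

Using pₖ = aₖpₖ₋₁ + pₖ₋₂ and qₖ = aₖqₖ₋₁ + qₖ₋₂:
  k=0: a=9, p=9, q=1
  k=1: a=4, p=37, q=4
  k=2: a=1, p=46, q=5
  k=3: a=2, p=129, q=14
  k=4: a=8, p=1078, q=117
  k=5: a=2, p=2285, q=248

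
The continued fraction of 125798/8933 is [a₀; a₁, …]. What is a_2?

125798 = 14·8933 + 736   →  a_0 = 14
8933 = 12·736 + 101   →  a_1 = 12
736 = 7·101 + 29   →  a_2 = 7

7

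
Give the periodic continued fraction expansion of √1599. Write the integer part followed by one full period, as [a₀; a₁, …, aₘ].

a₀ = ⌊√1599⌋ = 39.
With m₀=0, d₀=1 and mₖ₊₁ = dₖaₖ − mₖ, dₖ₊₁ = (n − mₖ₊₁²)/dₖ, aₖ₊₁ = ⌊(a₀+mₖ₊₁)/dₖ₊₁⌋:
  k=1: m=39, d=78, a=1
  k=2: m=39, d=1, a=78
d=1 and a=2a₀=78 at k=2, so the next step gives (m, d) = (39, 78) again — its k=1 value — and the period has length 2.

[39; 1, 78]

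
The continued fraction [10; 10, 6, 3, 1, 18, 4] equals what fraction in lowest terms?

195041/19314

Using pₖ = aₖpₖ₋₁ + pₖ₋₂ and qₖ = aₖqₖ₋₁ + qₖ₋₂:
  k=0: a=10, p=10, q=1
  k=1: a=10, p=101, q=10
  k=2: a=6, p=616, q=61
  k=3: a=3, p=1949, q=193
  k=4: a=1, p=2565, q=254
  k=5: a=18, p=48119, q=4765
  k=6: a=4, p=195041, q=19314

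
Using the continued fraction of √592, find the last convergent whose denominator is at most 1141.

√592 = [24; 3, 48, …] (period length 2).
Convergents:
  p_0/q_0 = 24/1
  p_1/q_1 = 73/3
  p_2/q_2 = 3528/145
  p_3/q_3 = 10657/438
  p_4/q_4 = 515064/21169
q_3 = 438 ≤ 1141 < 21169 = q_4, so the answer is 10657/438.

10657/438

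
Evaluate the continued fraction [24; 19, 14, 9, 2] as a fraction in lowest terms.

Fold from the inside: start with 2/1.
  9 + 1/2 = 19/2
  14 + 2/19 = 268/19
  19 + 19/268 = 5111/268
  24 + 268/5111 = 122932/5111

122932/5111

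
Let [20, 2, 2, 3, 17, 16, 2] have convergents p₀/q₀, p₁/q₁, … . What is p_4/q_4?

6001/294

Using pₖ = aₖpₖ₋₁ + pₖ₋₂, qₖ = aₖqₖ₋₁ + qₖ₋₂ (with p₋₁=1, p₋₂=0, q₋₁=0, q₋₂=1):
  k=0: a=20, p=20, q=1
  k=1: a=2, p=41, q=2
  k=2: a=2, p=102, q=5
  k=3: a=3, p=347, q=17
  k=4: a=17, p=6001, q=294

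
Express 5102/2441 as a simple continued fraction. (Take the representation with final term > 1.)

5102 = 2·2441 + 220
2441 = 11·220 + 21
220 = 10·21 + 10
21 = 2·10 + 1
10 = 10·1 + 0  (stop)
So 5102/2441 = [2; 11, 10, 2, 10].

[2; 11, 10, 2, 10]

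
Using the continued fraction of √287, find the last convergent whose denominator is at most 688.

9775/577

√287 = [16; 1, 15, 1, 32, …] (period length 4).
Convergents:
  p_0/q_0 = 16/1
  p_1/q_1 = 17/1
  p_2/q_2 = 271/16
  p_3/q_3 = 288/17
  p_4/q_4 = 9487/560
  p_5/q_5 = 9775/577
  p_6/q_6 = 156112/9215
q_5 = 577 ≤ 688 < 9215 = q_6, so the answer is 9775/577.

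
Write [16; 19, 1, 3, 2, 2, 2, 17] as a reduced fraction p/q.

292939/18251

Fold from the inside: start with 17/1.
  2 + 1/17 = 35/17
  2 + 17/35 = 87/35
  2 + 35/87 = 209/87
  3 + 87/209 = 714/209
  1 + 209/714 = 923/714
  19 + 714/923 = 18251/923
  16 + 923/18251 = 292939/18251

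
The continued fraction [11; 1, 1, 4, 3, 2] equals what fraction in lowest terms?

774/67

Fold from the inside: start with 2/1.
  3 + 1/2 = 7/2
  4 + 2/7 = 30/7
  1 + 7/30 = 37/30
  1 + 30/37 = 67/37
  11 + 37/67 = 774/67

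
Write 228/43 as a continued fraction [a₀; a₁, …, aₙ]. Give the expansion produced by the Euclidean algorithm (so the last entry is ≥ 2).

[5; 3, 3, 4]

228 = 5·43 + 13
43 = 3·13 + 4
13 = 3·4 + 1
4 = 4·1 + 0  (stop)
So 228/43 = [5; 3, 3, 4].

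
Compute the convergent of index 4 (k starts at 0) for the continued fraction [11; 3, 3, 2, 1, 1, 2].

373/33

Using pₖ = aₖpₖ₋₁ + pₖ₋₂, qₖ = aₖqₖ₋₁ + qₖ₋₂ (with p₋₁=1, p₋₂=0, q₋₁=0, q₋₂=1):
  k=0: a=11, p=11, q=1
  k=1: a=3, p=34, q=3
  k=2: a=3, p=113, q=10
  k=3: a=2, p=260, q=23
  k=4: a=1, p=373, q=33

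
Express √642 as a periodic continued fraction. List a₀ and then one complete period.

a₀ = ⌊√642⌋ = 25.
With m₀=0, d₀=1 and mₖ₊₁ = dₖaₖ − mₖ, dₖ₊₁ = (n − mₖ₊₁²)/dₖ, aₖ₊₁ = ⌊(a₀+mₖ₊₁)/dₖ₊₁⌋:
  k=1: m=25, d=17, a=2
  k=2: m=9, d=33, a=1
  k=3: m=24, d=2, a=24
  k=4: m=24, d=33, a=1
  k=5: m=9, d=17, a=2
  k=6: m=25, d=1, a=50
d=1 and a=2a₀=50 at k=6, so the next step gives (m, d) = (25, 17) again — its k=1 value — and the period has length 6.

[25; 2, 1, 24, 1, 2, 50]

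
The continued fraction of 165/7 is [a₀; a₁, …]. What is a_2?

1

165 = 23·7 + 4   →  a_0 = 23
7 = 1·4 + 3   →  a_1 = 1
4 = 1·3 + 1   →  a_2 = 1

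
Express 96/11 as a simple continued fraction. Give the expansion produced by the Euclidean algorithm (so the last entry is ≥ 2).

[8; 1, 2, 1, 2]

96 = 8·11 + 8
11 = 1·8 + 3
8 = 2·3 + 2
3 = 1·2 + 1
2 = 2·1 + 0  (stop)
So 96/11 = [8; 1, 2, 1, 2].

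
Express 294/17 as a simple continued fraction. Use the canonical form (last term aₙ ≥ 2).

294 = 17*17 + 5
17 = 3*5 + 2
5 = 2*2 + 1
2 = 2*1 + 0  (stop)
So 294/17 = [17; 3, 2, 2].

[17; 3, 2, 2]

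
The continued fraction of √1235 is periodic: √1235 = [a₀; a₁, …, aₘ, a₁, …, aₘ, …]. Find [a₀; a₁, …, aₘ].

[35; 7, 70]

a₀ = ⌊√1235⌋ = 35.
With m₀=0, d₀=1 and mₖ₊₁ = dₖaₖ − mₖ, dₖ₊₁ = (n − mₖ₊₁²)/dₖ, aₖ₊₁ = ⌊(a₀+mₖ₊₁)/dₖ₊₁⌋:
  k=1: m=35, d=10, a=7
  k=2: m=35, d=1, a=70
d=1 and a=2a₀=70 at k=2, so the next step gives (m, d) = (35, 10) again — its k=1 value — and the period has length 2.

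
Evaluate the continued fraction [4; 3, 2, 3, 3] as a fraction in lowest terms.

Using pₖ = aₖpₖ₋₁ + pₖ₋₂ and qₖ = aₖqₖ₋₁ + qₖ₋₂:
  k=0: a=4, p=4, q=1
  k=1: a=3, p=13, q=3
  k=2: a=2, p=30, q=7
  k=3: a=3, p=103, q=24
  k=4: a=3, p=339, q=79

339/79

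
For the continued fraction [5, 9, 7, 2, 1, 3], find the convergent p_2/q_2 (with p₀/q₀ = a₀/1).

Using pₖ = aₖpₖ₋₁ + pₖ₋₂, qₖ = aₖqₖ₋₁ + qₖ₋₂ (with p₋₁=1, p₋₂=0, q₋₁=0, q₋₂=1):
  k=0: a=5, p=5, q=1
  k=1: a=9, p=46, q=9
  k=2: a=7, p=327, q=64

327/64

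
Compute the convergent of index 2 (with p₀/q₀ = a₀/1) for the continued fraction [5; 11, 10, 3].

565/111

Using pₖ = aₖpₖ₋₁ + pₖ₋₂, qₖ = aₖqₖ₋₁ + qₖ₋₂ (with p₋₁=1, p₋₂=0, q₋₁=0, q₋₂=1):
  k=0: a=5, p=5, q=1
  k=1: a=11, p=56, q=11
  k=2: a=10, p=565, q=111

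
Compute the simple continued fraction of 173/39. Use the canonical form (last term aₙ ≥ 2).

[4; 2, 3, 2, 2]

173 = 4*39 + 17
39 = 2*17 + 5
17 = 3*5 + 2
5 = 2*2 + 1
2 = 2*1 + 0  (stop)
So 173/39 = [4; 2, 3, 2, 2].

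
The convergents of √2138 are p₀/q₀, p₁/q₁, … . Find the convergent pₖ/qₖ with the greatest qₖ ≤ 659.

√2138 = [46; 4, 5, 5, 4, 92, …] (period length 5).
Convergents:
  p_0/q_0 = 46/1
  p_1/q_1 = 185/4
  p_2/q_2 = 971/21
  p_3/q_3 = 5040/109
  p_4/q_4 = 21131/457
  p_5/q_5 = 1949092/42153
q_4 = 457 ≤ 659 < 42153 = q_5, so the answer is 21131/457.

21131/457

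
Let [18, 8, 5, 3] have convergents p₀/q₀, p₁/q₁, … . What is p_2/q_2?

743/41

Using pₖ = aₖpₖ₋₁ + pₖ₋₂, qₖ = aₖqₖ₋₁ + qₖ₋₂ (with p₋₁=1, p₋₂=0, q₋₁=0, q₋₂=1):
  k=0: a=18, p=18, q=1
  k=1: a=8, p=145, q=8
  k=2: a=5, p=743, q=41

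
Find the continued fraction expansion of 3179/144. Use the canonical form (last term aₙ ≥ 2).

3179 = 22·144 + 11
144 = 13·11 + 1
11 = 11·1 + 0  (stop)
So 3179/144 = [22; 13, 11].

[22; 13, 11]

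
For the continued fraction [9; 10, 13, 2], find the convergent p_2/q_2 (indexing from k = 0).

1192/131

Using pₖ = aₖpₖ₋₁ + pₖ₋₂, qₖ = aₖqₖ₋₁ + qₖ₋₂ (with p₋₁=1, p₋₂=0, q₋₁=0, q₋₂=1):
  k=0: a=9, p=9, q=1
  k=1: a=10, p=91, q=10
  k=2: a=13, p=1192, q=131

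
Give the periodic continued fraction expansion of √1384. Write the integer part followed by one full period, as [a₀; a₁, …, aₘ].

[37; 4, 1, 17, 1, 4, 74]

a₀ = ⌊√1384⌋ = 37.
With m₀=0, d₀=1 and mₖ₊₁ = dₖaₖ − mₖ, dₖ₊₁ = (n − mₖ₊₁²)/dₖ, aₖ₊₁ = ⌊(a₀+mₖ₊₁)/dₖ₊₁⌋:
  k=1: m=37, d=15, a=4
  k=2: m=23, d=57, a=1
  k=3: m=34, d=4, a=17
  k=4: m=34, d=57, a=1
  k=5: m=23, d=15, a=4
  k=6: m=37, d=1, a=74
d=1 and a=2a₀=74 at k=6, so the next step gives (m, d) = (37, 15) again — its k=1 value — and the period has length 6.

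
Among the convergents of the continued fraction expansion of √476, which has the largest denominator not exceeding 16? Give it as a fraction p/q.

240/11

√476 = [21; 1, 4, 2, 10, 2, 4, 1, 42, …] (period length 8).
Convergents:
  p_0/q_0 = 21/1
  p_1/q_1 = 22/1
  p_2/q_2 = 109/5
  p_3/q_3 = 240/11
  p_4/q_4 = 2509/115
q_3 = 11 ≤ 16 < 115 = q_4, so the answer is 240/11.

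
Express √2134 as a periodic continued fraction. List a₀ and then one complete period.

[46; 5, 8, 5, 92]

a₀ = ⌊√2134⌋ = 46.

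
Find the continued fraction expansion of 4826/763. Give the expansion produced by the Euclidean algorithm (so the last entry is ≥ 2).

4826 = 6×763 + 248
763 = 3×248 + 19
248 = 13×19 + 1
19 = 19×1 + 0  (stop)
So 4826/763 = [6; 3, 13, 19].

[6; 3, 13, 19]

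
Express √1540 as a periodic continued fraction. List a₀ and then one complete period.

a₀ = ⌊√1540⌋ = 39.
With m₀=0, d₀=1 and mₖ₊₁ = dₖaₖ − mₖ, dₖ₊₁ = (n − mₖ₊₁²)/dₖ, aₖ₊₁ = ⌊(a₀+mₖ₊₁)/dₖ₊₁⌋:
  k=1: m=39, d=19, a=4
  k=2: m=37, d=9, a=8
  k=3: m=35, d=35, a=2
  k=4: m=35, d=9, a=8
  k=5: m=37, d=19, a=4
  k=6: m=39, d=1, a=78
d=1 and a=2a₀=78 at k=6, so the next step gives (m, d) = (39, 19) again — its k=1 value — and the period has length 6.

[39; 4, 8, 2, 8, 4, 78]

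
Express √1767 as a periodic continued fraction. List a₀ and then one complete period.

a₀ = ⌊√1767⌋ = 42.

[42; 28, 84]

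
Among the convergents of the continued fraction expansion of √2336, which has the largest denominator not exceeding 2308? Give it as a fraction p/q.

42049/870

√2336 = [48; 3, 96, …] (period length 2).
Convergents:
  p_0/q_0 = 48/1
  p_1/q_1 = 145/3
  p_2/q_2 = 13968/289
  p_3/q_3 = 42049/870
  p_4/q_4 = 4050672/83809
q_3 = 870 ≤ 2308 < 83809 = q_4, so the answer is 42049/870.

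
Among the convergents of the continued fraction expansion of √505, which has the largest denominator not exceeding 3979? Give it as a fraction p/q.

72765/3238

√505 = [22; 2, 8, 2, 44, …] (period length 4).
Convergents:
  p_0/q_0 = 22/1
  p_1/q_1 = 45/2
  p_2/q_2 = 382/17
  p_3/q_3 = 809/36
  p_4/q_4 = 35978/1601
  p_5/q_5 = 72765/3238
  p_6/q_6 = 618098/27505
q_5 = 3238 ≤ 3979 < 27505 = q_6, so the answer is 72765/3238.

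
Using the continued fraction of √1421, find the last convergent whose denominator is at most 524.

9801/260

√1421 = [37; 1, 2, 3, 2, 3, 2, 1, 74, …] (period length 8).
Convergents:
  p_0/q_0 = 37/1
  p_1/q_1 = 38/1
  p_2/q_2 = 113/3
  p_3/q_3 = 377/10
  p_4/q_4 = 867/23
  p_5/q_5 = 2978/79
  p_6/q_6 = 6823/181
  p_7/q_7 = 9801/260
  p_8/q_8 = 732097/19421
q_7 = 260 ≤ 524 < 19421 = q_8, so the answer is 9801/260.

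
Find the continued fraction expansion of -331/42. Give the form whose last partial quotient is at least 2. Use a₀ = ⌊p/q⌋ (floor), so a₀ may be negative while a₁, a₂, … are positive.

-331 = -8·42 + 5
42 = 8·5 + 2
5 = 2·2 + 1
2 = 2·1 + 0  (stop)
So -331/42 = [-8; 8, 2, 2].

[-8; 8, 2, 2]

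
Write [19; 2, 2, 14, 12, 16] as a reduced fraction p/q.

Using pₖ = aₖpₖ₋₁ + pₖ₋₂ and qₖ = aₖqₖ₋₁ + qₖ₋₂:
  k=0: a=19, p=19, q=1
  k=1: a=2, p=39, q=2
  k=2: a=2, p=97, q=5
  k=3: a=14, p=1397, q=72
  k=4: a=12, p=16861, q=869
  k=5: a=16, p=271173, q=13976

271173/13976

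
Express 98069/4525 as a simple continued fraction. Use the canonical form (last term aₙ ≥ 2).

[21; 1, 2, 18, 16, 2, 2]

98069 = 21×4525 + 3044
4525 = 1×3044 + 1481
3044 = 2×1481 + 82
1481 = 18×82 + 5
82 = 16×5 + 2
5 = 2×2 + 1
2 = 2×1 + 0  (stop)
So 98069/4525 = [21; 1, 2, 18, 16, 2, 2].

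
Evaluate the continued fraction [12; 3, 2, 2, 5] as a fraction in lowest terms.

Using pₖ = aₖpₖ₋₁ + pₖ₋₂ and qₖ = aₖqₖ₋₁ + qₖ₋₂:
  k=0: a=12, p=12, q=1
  k=1: a=3, p=37, q=3
  k=2: a=2, p=86, q=7
  k=3: a=2, p=209, q=17
  k=4: a=5, p=1131, q=92

1131/92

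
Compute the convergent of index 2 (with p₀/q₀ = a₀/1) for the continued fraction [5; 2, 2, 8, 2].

Using pₖ = aₖpₖ₋₁ + pₖ₋₂, qₖ = aₖqₖ₋₁ + qₖ₋₂ (with p₋₁=1, p₋₂=0, q₋₁=0, q₋₂=1):
  k=0: a=5, p=5, q=1
  k=1: a=2, p=11, q=2
  k=2: a=2, p=27, q=5

27/5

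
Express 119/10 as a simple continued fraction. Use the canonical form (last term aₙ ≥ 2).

[11; 1, 9]

119 = 11·10 + 9
10 = 1·9 + 1
9 = 9·1 + 0  (stop)
So 119/10 = [11; 1, 9].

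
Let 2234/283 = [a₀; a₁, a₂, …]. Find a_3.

2234 = 7·283 + 253   →  a_0 = 7
283 = 1·253 + 30   →  a_1 = 1
253 = 8·30 + 13   →  a_2 = 8
30 = 2·13 + 4   →  a_3 = 2

2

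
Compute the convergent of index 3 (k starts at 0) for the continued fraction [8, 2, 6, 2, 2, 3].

Using pₖ = aₖpₖ₋₁ + pₖ₋₂, qₖ = aₖqₖ₋₁ + qₖ₋₂ (with p₋₁=1, p₋₂=0, q₋₁=0, q₋₂=1):
  k=0: a=8, p=8, q=1
  k=1: a=2, p=17, q=2
  k=2: a=6, p=110, q=13
  k=3: a=2, p=237, q=28

237/28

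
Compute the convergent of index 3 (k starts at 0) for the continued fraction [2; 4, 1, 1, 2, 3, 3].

Using pₖ = aₖpₖ₋₁ + pₖ₋₂, qₖ = aₖqₖ₋₁ + qₖ₋₂ (with p₋₁=1, p₋₂=0, q₋₁=0, q₋₂=1):
  k=0: a=2, p=2, q=1
  k=1: a=4, p=9, q=4
  k=2: a=1, p=11, q=5
  k=3: a=1, p=20, q=9

20/9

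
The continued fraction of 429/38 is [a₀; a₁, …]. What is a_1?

429 = 11·38 + 11   →  a_0 = 11
38 = 3·11 + 5   →  a_1 = 3

3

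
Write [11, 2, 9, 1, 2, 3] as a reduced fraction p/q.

Using pₖ = aₖpₖ₋₁ + pₖ₋₂ and qₖ = aₖqₖ₋₁ + qₖ₋₂:
  k=0: a=11, p=11, q=1
  k=1: a=2, p=23, q=2
  k=2: a=9, p=218, q=19
  k=3: a=1, p=241, q=21
  k=4: a=2, p=700, q=61
  k=5: a=3, p=2341, q=204

2341/204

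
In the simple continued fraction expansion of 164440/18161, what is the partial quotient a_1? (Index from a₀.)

164440 = 9·18161 + 991   →  a_0 = 9
18161 = 18·991 + 323   →  a_1 = 18

18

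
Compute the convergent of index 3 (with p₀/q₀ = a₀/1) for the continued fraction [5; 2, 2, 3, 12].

Using pₖ = aₖpₖ₋₁ + pₖ₋₂, qₖ = aₖqₖ₋₁ + qₖ₋₂ (with p₋₁=1, p₋₂=0, q₋₁=0, q₋₂=1):
  k=0: a=5, p=5, q=1
  k=1: a=2, p=11, q=2
  k=2: a=2, p=27, q=5
  k=3: a=3, p=92, q=17

92/17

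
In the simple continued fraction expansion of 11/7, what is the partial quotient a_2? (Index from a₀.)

11 = 1·7 + 4   →  a_0 = 1
7 = 1·4 + 3   →  a_1 = 1
4 = 1·3 + 1   →  a_2 = 1

1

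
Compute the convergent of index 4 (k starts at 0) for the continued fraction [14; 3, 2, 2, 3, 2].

Using pₖ = aₖpₖ₋₁ + pₖ₋₂, qₖ = aₖqₖ₋₁ + qₖ₋₂ (with p₋₁=1, p₋₂=0, q₋₁=0, q₋₂=1):
  k=0: a=14, p=14, q=1
  k=1: a=3, p=43, q=3
  k=2: a=2, p=100, q=7
  k=3: a=2, p=243, q=17
  k=4: a=3, p=829, q=58

829/58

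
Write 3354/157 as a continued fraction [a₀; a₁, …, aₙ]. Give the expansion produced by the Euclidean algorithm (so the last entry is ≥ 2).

3354 = 21×157 + 57
157 = 2×57 + 43
57 = 1×43 + 14
43 = 3×14 + 1
14 = 14×1 + 0  (stop)
So 3354/157 = [21; 2, 1, 3, 14].

[21; 2, 1, 3, 14]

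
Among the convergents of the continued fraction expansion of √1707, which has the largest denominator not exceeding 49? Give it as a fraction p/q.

785/19

√1707 = [41; 3, 6, 41, 6, 3, 82, …] (period length 6).
Convergents:
  p_0/q_0 = 41/1
  p_1/q_1 = 124/3
  p_2/q_2 = 785/19
  p_3/q_3 = 32309/782
q_2 = 19 ≤ 49 < 782 = q_3, so the answer is 785/19.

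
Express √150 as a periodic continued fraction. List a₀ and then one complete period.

[12; 4, 24]

a₀ = ⌊√150⌋ = 12.
With m₀=0, d₀=1 and mₖ₊₁ = dₖaₖ − mₖ, dₖ₊₁ = (n − mₖ₊₁²)/dₖ, aₖ₊₁ = ⌊(a₀+mₖ₊₁)/dₖ₊₁⌋:
  k=1: m=12, d=6, a=4
  k=2: m=12, d=1, a=24
d=1 and a=2a₀=24 at k=2, so the next step gives (m, d) = (12, 6) again — its k=1 value — and the period has length 2.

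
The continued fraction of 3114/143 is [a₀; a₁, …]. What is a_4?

3114 = 21·143 + 111   →  a_0 = 21
143 = 1·111 + 32   →  a_1 = 1
111 = 3·32 + 15   →  a_2 = 3
32 = 2·15 + 2   →  a_3 = 2
15 = 7·2 + 1   →  a_4 = 7

7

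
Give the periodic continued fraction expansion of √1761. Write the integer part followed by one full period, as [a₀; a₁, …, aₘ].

a₀ = ⌊√1761⌋ = 41.
With m₀=0, d₀=1 and mₖ₊₁ = dₖaₖ − mₖ, dₖ₊₁ = (n − mₖ₊₁²)/dₖ, aₖ₊₁ = ⌊(a₀+mₖ₊₁)/dₖ₊₁⌋:
  k=1: m=41, d=80, a=1
  k=2: m=39, d=3, a=26
  k=3: m=39, d=80, a=1
  k=4: m=41, d=1, a=82
d=1 and a=2a₀=82 at k=4, so the next step gives (m, d) = (41, 80) again — its k=1 value — and the period has length 4.

[41; 1, 26, 1, 82]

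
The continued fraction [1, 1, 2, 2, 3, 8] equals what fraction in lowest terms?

Using pₖ = aₖpₖ₋₁ + pₖ₋₂ and qₖ = aₖqₖ₋₁ + qₖ₋₂:
  k=0: a=1, p=1, q=1
  k=1: a=1, p=2, q=1
  k=2: a=2, p=5, q=3
  k=3: a=2, p=12, q=7
  k=4: a=3, p=41, q=24
  k=5: a=8, p=340, q=199

340/199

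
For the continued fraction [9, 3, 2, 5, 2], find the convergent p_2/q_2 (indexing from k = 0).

65/7

Using pₖ = aₖpₖ₋₁ + pₖ₋₂, qₖ = aₖqₖ₋₁ + qₖ₋₂ (with p₋₁=1, p₋₂=0, q₋₁=0, q₋₂=1):
  k=0: a=9, p=9, q=1
  k=1: a=3, p=28, q=3
  k=2: a=2, p=65, q=7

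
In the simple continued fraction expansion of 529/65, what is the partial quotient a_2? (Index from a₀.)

4

529 = 8·65 + 9   →  a_0 = 8
65 = 7·9 + 2   →  a_1 = 7
9 = 4·2 + 1   →  a_2 = 4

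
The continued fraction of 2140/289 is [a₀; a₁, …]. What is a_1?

2

2140 = 7·289 + 117   →  a_0 = 7
289 = 2·117 + 55   →  a_1 = 2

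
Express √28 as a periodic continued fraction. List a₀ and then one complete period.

[5; 3, 2, 3, 10]

a₀ = ⌊√28⌋ = 5.
With m₀=0, d₀=1 and mₖ₊₁ = dₖaₖ − mₖ, dₖ₊₁ = (n − mₖ₊₁²)/dₖ, aₖ₊₁ = ⌊(a₀+mₖ₊₁)/dₖ₊₁⌋:
  k=1: m=5, d=3, a=3
  k=2: m=4, d=4, a=2
  k=3: m=4, d=3, a=3
  k=4: m=5, d=1, a=10
d=1 and a=2a₀=10 at k=4, so the next step gives (m, d) = (5, 3) again — its k=1 value — and the period has length 4.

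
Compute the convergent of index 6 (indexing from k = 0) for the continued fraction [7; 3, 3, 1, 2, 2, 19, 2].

Using pₖ = aₖpₖ₋₁ + pₖ₋₂, qₖ = aₖqₖ₋₁ + qₖ₋₂ (with p₋₁=1, p₋₂=0, q₋₁=0, q₋₂=1):
  k=0: a=7, p=7, q=1
  k=1: a=3, p=22, q=3
  k=2: a=3, p=73, q=10
  k=3: a=1, p=95, q=13
  k=4: a=2, p=263, q=36
  k=5: a=2, p=621, q=85
  k=6: a=19, p=12062, q=1651

12062/1651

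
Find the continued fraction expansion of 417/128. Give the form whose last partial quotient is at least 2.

417 = 3*128 + 33
128 = 3*33 + 29
33 = 1*29 + 4
29 = 7*4 + 1
4 = 4*1 + 0  (stop)
So 417/128 = [3; 3, 1, 7, 4].

[3; 3, 1, 7, 4]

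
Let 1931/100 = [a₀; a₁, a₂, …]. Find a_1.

1931 = 19·100 + 31   →  a_0 = 19
100 = 3·31 + 7   →  a_1 = 3

3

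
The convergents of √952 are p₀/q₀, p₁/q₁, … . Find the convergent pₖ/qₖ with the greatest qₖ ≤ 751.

√952 = [30; 1, 5, 1, 6, 1, 5, 1, 60, …] (period length 8).
Convergents:
  p_0/q_0 = 30/1
  p_1/q_1 = 31/1
  p_2/q_2 = 185/6
  p_3/q_3 = 216/7
  p_4/q_4 = 1481/48
  p_5/q_5 = 1697/55
  p_6/q_6 = 9966/323
  p_7/q_7 = 11663/378
  p_8/q_8 = 709746/23003
q_7 = 378 ≤ 751 < 23003 = q_8, so the answer is 11663/378.

11663/378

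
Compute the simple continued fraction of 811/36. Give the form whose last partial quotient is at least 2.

811 = 22*36 + 19
36 = 1*19 + 17
19 = 1*17 + 2
17 = 8*2 + 1
2 = 2*1 + 0  (stop)
So 811/36 = [22; 1, 1, 8, 2].

[22; 1, 1, 8, 2]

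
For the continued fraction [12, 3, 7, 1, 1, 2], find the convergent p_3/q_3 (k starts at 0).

Using pₖ = aₖpₖ₋₁ + pₖ₋₂, qₖ = aₖqₖ₋₁ + qₖ₋₂ (with p₋₁=1, p₋₂=0, q₋₁=0, q₋₂=1):
  k=0: a=12, p=12, q=1
  k=1: a=3, p=37, q=3
  k=2: a=7, p=271, q=22
  k=3: a=1, p=308, q=25

308/25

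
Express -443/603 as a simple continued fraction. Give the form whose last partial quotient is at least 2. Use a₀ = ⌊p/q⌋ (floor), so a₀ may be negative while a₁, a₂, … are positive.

[-1; 3, 1, 3, 3, 12]

-443 = -1×603 + 160
603 = 3×160 + 123
160 = 1×123 + 37
123 = 3×37 + 12
37 = 3×12 + 1
12 = 12×1 + 0  (stop)
So -443/603 = [-1; 3, 1, 3, 3, 12].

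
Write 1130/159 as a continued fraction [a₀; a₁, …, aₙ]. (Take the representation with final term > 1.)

1130 = 7·159 + 17
159 = 9·17 + 6
17 = 2·6 + 5
6 = 1·5 + 1
5 = 5·1 + 0  (stop)
So 1130/159 = [7; 9, 2, 1, 5].

[7; 9, 2, 1, 5]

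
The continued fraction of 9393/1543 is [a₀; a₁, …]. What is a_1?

11

9393 = 6·1543 + 135   →  a_0 = 6
1543 = 11·135 + 58   →  a_1 = 11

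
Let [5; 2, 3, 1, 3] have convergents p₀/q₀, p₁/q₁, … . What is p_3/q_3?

49/9

Using pₖ = aₖpₖ₋₁ + pₖ₋₂, qₖ = aₖqₖ₋₁ + qₖ₋₂ (with p₋₁=1, p₋₂=0, q₋₁=0, q₋₂=1):
  k=0: a=5, p=5, q=1
  k=1: a=2, p=11, q=2
  k=2: a=3, p=38, q=7
  k=3: a=1, p=49, q=9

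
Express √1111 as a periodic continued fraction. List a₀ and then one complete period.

a₀ = ⌊√1111⌋ = 33.
With m₀=0, d₀=1 and mₖ₊₁ = dₖaₖ − mₖ, dₖ₊₁ = (n − mₖ₊₁²)/dₖ, aₖ₊₁ = ⌊(a₀+mₖ₊₁)/dₖ₊₁⌋:
  k=1: m=33, d=22, a=3
  k=2: m=33, d=1, a=66
d=1 and a=2a₀=66 at k=2, so the next step gives (m, d) = (33, 22) again — its k=1 value — and the period has length 2.

[33; 3, 66]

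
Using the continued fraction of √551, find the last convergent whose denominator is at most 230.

3967/169

√551 = [23; 2, 8, 1, 8, 2, 46, …] (period length 6).
Convergents:
  p_0/q_0 = 23/1
  p_1/q_1 = 47/2
  p_2/q_2 = 399/17
  p_3/q_3 = 446/19
  p_4/q_4 = 3967/169
  p_5/q_5 = 8380/357
q_4 = 169 ≤ 230 < 357 = q_5, so the answer is 3967/169.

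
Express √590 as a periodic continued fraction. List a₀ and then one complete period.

a₀ = ⌊√590⌋ = 24.

[24; 3, 2, 4, 2, 3, 48]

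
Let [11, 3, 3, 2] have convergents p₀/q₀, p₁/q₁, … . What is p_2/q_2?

113/10

Using pₖ = aₖpₖ₋₁ + pₖ₋₂, qₖ = aₖqₖ₋₁ + qₖ₋₂ (with p₋₁=1, p₋₂=0, q₋₁=0, q₋₂=1):
  k=0: a=11, p=11, q=1
  k=1: a=3, p=34, q=3
  k=2: a=3, p=113, q=10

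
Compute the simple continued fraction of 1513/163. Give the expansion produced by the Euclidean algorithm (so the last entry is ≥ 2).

[9; 3, 1, 1, 5, 4]

1513 = 9×163 + 46
163 = 3×46 + 25
46 = 1×25 + 21
25 = 1×21 + 4
21 = 5×4 + 1
4 = 4×1 + 0  (stop)
So 1513/163 = [9; 3, 1, 1, 5, 4].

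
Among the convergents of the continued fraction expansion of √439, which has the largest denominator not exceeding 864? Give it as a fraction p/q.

√439 = [20; 1, 19, 1, 40, …] (period length 4).
Convergents:
  p_0/q_0 = 20/1
  p_1/q_1 = 21/1
  p_2/q_2 = 419/20
  p_3/q_3 = 440/21
  p_4/q_4 = 18019/860
  p_5/q_5 = 18459/881
q_4 = 860 ≤ 864 < 881 = q_5, so the answer is 18019/860.

18019/860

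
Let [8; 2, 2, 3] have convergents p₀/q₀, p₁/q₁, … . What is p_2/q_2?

Using pₖ = aₖpₖ₋₁ + pₖ₋₂, qₖ = aₖqₖ₋₁ + qₖ₋₂ (with p₋₁=1, p₋₂=0, q₋₁=0, q₋₂=1):
  k=0: a=8, p=8, q=1
  k=1: a=2, p=17, q=2
  k=2: a=2, p=42, q=5

42/5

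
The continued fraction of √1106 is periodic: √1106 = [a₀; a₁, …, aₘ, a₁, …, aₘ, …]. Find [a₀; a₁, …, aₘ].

[33; 3, 1, 8, 1, 3, 66]

a₀ = ⌊√1106⌋ = 33.
With m₀=0, d₀=1 and mₖ₊₁ = dₖaₖ − mₖ, dₖ₊₁ = (n − mₖ₊₁²)/dₖ, aₖ₊₁ = ⌊(a₀+mₖ₊₁)/dₖ₊₁⌋:
  k=1: m=33, d=17, a=3
  k=2: m=18, d=46, a=1
  k=3: m=28, d=7, a=8
  k=4: m=28, d=46, a=1
  k=5: m=18, d=17, a=3
  k=6: m=33, d=1, a=66
d=1 and a=2a₀=66 at k=6, so the next step gives (m, d) = (33, 17) again — its k=1 value — and the period has length 6.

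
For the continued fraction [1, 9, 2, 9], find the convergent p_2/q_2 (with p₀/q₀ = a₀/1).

21/19

Using pₖ = aₖpₖ₋₁ + pₖ₋₂, qₖ = aₖqₖ₋₁ + qₖ₋₂ (with p₋₁=1, p₋₂=0, q₋₁=0, q₋₂=1):
  k=0: a=1, p=1, q=1
  k=1: a=9, p=10, q=9
  k=2: a=2, p=21, q=19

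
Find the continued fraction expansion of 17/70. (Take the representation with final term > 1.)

[0; 4, 8, 2]

17 = 0·70 + 17
70 = 4·17 + 2
17 = 8·2 + 1
2 = 2·1 + 0  (stop)
So 17/70 = [0; 4, 8, 2].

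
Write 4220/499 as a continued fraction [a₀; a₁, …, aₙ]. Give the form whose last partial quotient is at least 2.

[8; 2, 5, 3, 3, 4]

4220 = 8*499 + 228
499 = 2*228 + 43
228 = 5*43 + 13
43 = 3*13 + 4
13 = 3*4 + 1
4 = 4*1 + 0  (stop)
So 4220/499 = [8; 2, 5, 3, 3, 4].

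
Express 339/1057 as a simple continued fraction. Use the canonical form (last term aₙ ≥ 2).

[0; 3, 8, 2, 9, 2]

339 = 0*1057 + 339
1057 = 3*339 + 40
339 = 8*40 + 19
40 = 2*19 + 2
19 = 9*2 + 1
2 = 2*1 + 0  (stop)
So 339/1057 = [0; 3, 8, 2, 9, 2].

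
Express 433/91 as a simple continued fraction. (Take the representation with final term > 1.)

[4; 1, 3, 7, 3]

433 = 4×91 + 69
91 = 1×69 + 22
69 = 3×22 + 3
22 = 7×3 + 1
3 = 3×1 + 0  (stop)
So 433/91 = [4; 1, 3, 7, 3].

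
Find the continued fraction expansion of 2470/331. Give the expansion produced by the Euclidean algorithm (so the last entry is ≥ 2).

2470 = 7*331 + 153
331 = 2*153 + 25
153 = 6*25 + 3
25 = 8*3 + 1
3 = 3*1 + 0  (stop)
So 2470/331 = [7; 2, 6, 8, 3].

[7; 2, 6, 8, 3]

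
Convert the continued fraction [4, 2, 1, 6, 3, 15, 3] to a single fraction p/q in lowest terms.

Fold from the inside: start with 3/1.
  15 + 1/3 = 46/3
  3 + 3/46 = 141/46
  6 + 46/141 = 892/141
  1 + 141/892 = 1033/892
  2 + 892/1033 = 2958/1033
  4 + 1033/2958 = 12865/2958

12865/2958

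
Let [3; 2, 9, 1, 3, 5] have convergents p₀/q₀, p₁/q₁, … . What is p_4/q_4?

285/82

Using pₖ = aₖpₖ₋₁ + pₖ₋₂, qₖ = aₖqₖ₋₁ + qₖ₋₂ (with p₋₁=1, p₋₂=0, q₋₁=0, q₋₂=1):
  k=0: a=3, p=3, q=1
  k=1: a=2, p=7, q=2
  k=2: a=9, p=66, q=19
  k=3: a=1, p=73, q=21
  k=4: a=3, p=285, q=82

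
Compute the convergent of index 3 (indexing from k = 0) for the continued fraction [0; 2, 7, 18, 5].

127/272

Using pₖ = aₖpₖ₋₁ + pₖ₋₂, qₖ = aₖqₖ₋₁ + qₖ₋₂ (with p₋₁=1, p₋₂=0, q₋₁=0, q₋₂=1):
  k=0: a=0, p=0, q=1
  k=1: a=2, p=1, q=2
  k=2: a=7, p=7, q=15
  k=3: a=18, p=127, q=272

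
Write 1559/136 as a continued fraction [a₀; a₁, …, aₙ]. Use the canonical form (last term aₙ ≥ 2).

1559 = 11*136 + 63
136 = 2*63 + 10
63 = 6*10 + 3
10 = 3*3 + 1
3 = 3*1 + 0  (stop)
So 1559/136 = [11; 2, 6, 3, 3].

[11; 2, 6, 3, 3]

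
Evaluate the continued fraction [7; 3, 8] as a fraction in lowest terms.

Fold from the inside: start with 8/1.
  3 + 1/8 = 25/8
  7 + 8/25 = 183/25

183/25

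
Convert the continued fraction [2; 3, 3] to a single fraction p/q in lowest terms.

23/10

Fold from the inside: start with 3/1.
  3 + 1/3 = 10/3
  2 + 3/10 = 23/10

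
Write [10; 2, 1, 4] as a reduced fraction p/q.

Fold from the inside: start with 4/1.
  1 + 1/4 = 5/4
  2 + 4/5 = 14/5
  10 + 5/14 = 145/14

145/14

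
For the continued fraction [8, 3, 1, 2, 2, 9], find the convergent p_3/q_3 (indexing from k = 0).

91/11

Using pₖ = aₖpₖ₋₁ + pₖ₋₂, qₖ = aₖqₖ₋₁ + qₖ₋₂ (with p₋₁=1, p₋₂=0, q₋₁=0, q₋₂=1):
  k=0: a=8, p=8, q=1
  k=1: a=3, p=25, q=3
  k=2: a=1, p=33, q=4
  k=3: a=2, p=91, q=11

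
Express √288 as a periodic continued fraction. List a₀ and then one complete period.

a₀ = ⌊√288⌋ = 16.
With m₀=0, d₀=1 and mₖ₊₁ = dₖaₖ − mₖ, dₖ₊₁ = (n − mₖ₊₁²)/dₖ, aₖ₊₁ = ⌊(a₀+mₖ₊₁)/dₖ₊₁⌋:
  k=1: m=16, d=32, a=1
  k=2: m=16, d=1, a=32
d=1 and a=2a₀=32 at k=2, so the next step gives (m, d) = (16, 32) again — its k=1 value — and the period has length 2.

[16; 1, 32]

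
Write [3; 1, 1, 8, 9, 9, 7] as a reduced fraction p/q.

35428/10039

Using pₖ = aₖpₖ₋₁ + pₖ₋₂ and qₖ = aₖqₖ₋₁ + qₖ₋₂:
  k=0: a=3, p=3, q=1
  k=1: a=1, p=4, q=1
  k=2: a=1, p=7, q=2
  k=3: a=8, p=60, q=17
  k=4: a=9, p=547, q=155
  k=5: a=9, p=4983, q=1412
  k=6: a=7, p=35428, q=10039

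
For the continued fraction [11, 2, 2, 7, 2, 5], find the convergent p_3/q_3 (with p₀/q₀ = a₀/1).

422/37

Using pₖ = aₖpₖ₋₁ + pₖ₋₂, qₖ = aₖqₖ₋₁ + qₖ₋₂ (with p₋₁=1, p₋₂=0, q₋₁=0, q₋₂=1):
  k=0: a=11, p=11, q=1
  k=1: a=2, p=23, q=2
  k=2: a=2, p=57, q=5
  k=3: a=7, p=422, q=37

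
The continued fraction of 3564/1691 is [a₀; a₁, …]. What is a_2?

3

3564 = 2·1691 + 182   →  a_0 = 2
1691 = 9·182 + 53   →  a_1 = 9
182 = 3·53 + 23   →  a_2 = 3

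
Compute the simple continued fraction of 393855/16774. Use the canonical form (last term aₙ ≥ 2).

393855 = 23×16774 + 8053
16774 = 2×8053 + 668
8053 = 12×668 + 37
668 = 18×37 + 2
37 = 18×2 + 1
2 = 2×1 + 0  (stop)
So 393855/16774 = [23; 2, 12, 18, 18, 2].

[23; 2, 12, 18, 18, 2]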